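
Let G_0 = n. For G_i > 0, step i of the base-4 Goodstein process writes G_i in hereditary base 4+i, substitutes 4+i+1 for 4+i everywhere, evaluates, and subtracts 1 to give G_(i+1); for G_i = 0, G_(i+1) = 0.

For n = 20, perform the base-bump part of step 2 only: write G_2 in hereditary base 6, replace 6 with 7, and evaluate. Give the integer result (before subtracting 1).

52

20 —HB4→ 4^2 + 4 —bump→ 5^2 + 5 = 30 —(−1)→ 29
29 —HB5→ 5^2 + 4 —bump→ 6^2 + 4 = 40 —(−1)→ 39
39 —HB6→ 6^2 + 3 —bump→ 7^2 + 3 = 52 —(−1)→ 51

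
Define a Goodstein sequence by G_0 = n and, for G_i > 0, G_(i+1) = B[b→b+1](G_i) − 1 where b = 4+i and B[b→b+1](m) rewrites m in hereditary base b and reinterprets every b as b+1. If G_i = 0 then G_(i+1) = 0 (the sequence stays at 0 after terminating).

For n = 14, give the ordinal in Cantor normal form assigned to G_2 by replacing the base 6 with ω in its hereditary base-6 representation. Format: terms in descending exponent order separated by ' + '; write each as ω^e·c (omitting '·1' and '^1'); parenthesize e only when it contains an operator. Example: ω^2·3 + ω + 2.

ω·3

(0) 14|_4 = 3·4 + 2 ↦ 3·5 + 2|_5 = 17 ⇒ 16
(1) 16|_5 = 3·5 + 1 ↦ 3·6 + 1|_6 = 19 ⇒ 18
(2) 18|_6 = 3·6 ↦ 3·7|_7 = 21 ⇒ 20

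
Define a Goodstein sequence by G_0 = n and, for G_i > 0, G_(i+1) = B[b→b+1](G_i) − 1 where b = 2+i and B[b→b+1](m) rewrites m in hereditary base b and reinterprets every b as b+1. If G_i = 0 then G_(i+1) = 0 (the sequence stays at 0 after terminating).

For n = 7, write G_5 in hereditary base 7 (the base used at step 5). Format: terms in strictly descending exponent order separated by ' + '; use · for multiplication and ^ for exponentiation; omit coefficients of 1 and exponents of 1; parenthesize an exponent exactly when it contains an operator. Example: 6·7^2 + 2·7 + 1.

7^7

G_0 = 7. HB_2(7) = 2^2 + 2 + 1. Bump = 31. G_1 = 30.
G_1 = 30. HB_3(30) = 3^3 + 3. Bump = 260. G_2 = 259.
G_2 = 259. HB_4(259) = 4^4 + 3. Bump = 3128. G_3 = 3127.
G_3 = 3127. HB_5(3127) = 5^5 + 2. Bump = 46658. G_4 = 46657.
G_4 = 46657. HB_6(46657) = 6^6 + 1. Bump = 823544. G_5 = 823543.
G_5 = 823543. HB_7(823543) = 7^7. Bump = 16777216. G_6 = 16777215.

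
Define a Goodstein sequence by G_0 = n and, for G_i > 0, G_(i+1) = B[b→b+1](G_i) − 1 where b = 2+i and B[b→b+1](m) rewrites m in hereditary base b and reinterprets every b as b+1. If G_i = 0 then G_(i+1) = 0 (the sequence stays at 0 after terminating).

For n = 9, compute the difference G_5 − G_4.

2331083

i=0: 9 = 2^(2 + 1) + 1 (b=2); 2→3: 3^(3 + 1) + 1 = 82; 82−1 = 81
i=1: 81 = 3^(3 + 1) (b=3); 3→4: 4^(4 + 1) = 1024; 1024−1 = 1023
i=2: 1023 = 3·4^4 + 3·4^3 + 3·4^2 + 3·4 + 3 (b=4); 4→5: 3·5^5 + 3·5^3 + 3·5^2 + 3·5 + 3 = 9843; 9843−1 = 9842
i=3: 9842 = 3·5^5 + 3·5^3 + 3·5^2 + 3·5 + 2 (b=5); 5→6: 3·6^6 + 3·6^3 + 3·6^2 + 3·6 + 2 = 140744; 140744−1 = 140743
i=4: 140743 = 3·6^6 + 3·6^3 + 3·6^2 + 3·6 + 1 (b=6); 6→7: 3·7^7 + 3·7^3 + 3·7^2 + 3·7 + 1 = 2471827; 2471827−1 = 2471826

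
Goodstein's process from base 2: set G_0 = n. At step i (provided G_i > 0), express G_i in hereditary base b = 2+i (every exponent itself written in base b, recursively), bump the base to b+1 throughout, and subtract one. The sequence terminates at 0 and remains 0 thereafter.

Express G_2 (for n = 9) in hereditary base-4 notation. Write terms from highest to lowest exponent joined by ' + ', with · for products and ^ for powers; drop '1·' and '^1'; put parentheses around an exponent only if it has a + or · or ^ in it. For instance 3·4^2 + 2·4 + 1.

base 2: 9 = 2^(2 + 1) + 1; at 3: 3^(3 + 1) + 1 = 82; next = 81
base 3: 81 = 3^(3 + 1); at 4: 4^(4 + 1) = 1024; next = 1023
base 4: 1023 = 3·4^4 + 3·4^3 + 3·4^2 + 3·4 + 3; at 5: 3·5^5 + 3·5^3 + 3·5^2 + 3·5 + 3 = 9843; next = 9842

3·4^4 + 3·4^3 + 3·4^2 + 3·4 + 3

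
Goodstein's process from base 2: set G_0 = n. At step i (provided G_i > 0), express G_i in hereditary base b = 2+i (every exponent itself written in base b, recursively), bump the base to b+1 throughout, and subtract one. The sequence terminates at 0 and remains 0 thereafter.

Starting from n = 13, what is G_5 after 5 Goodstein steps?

5765998

i=0: 13 = 2^(2 + 1) + 2^2 + 1 (b=2); 2→3: 3^(3 + 1) + 3^3 + 1 = 109; 109−1 = 108
i=1: 108 = 3^(3 + 1) + 3^3 (b=3); 3→4: 4^(4 + 1) + 4^4 = 1280; 1280−1 = 1279
i=2: 1279 = 4^(4 + 1) + 3·4^3 + 3·4^2 + 3·4 + 3 (b=4); 4→5: 5^(5 + 1) + 3·5^3 + 3·5^2 + 3·5 + 3 = 16093; 16093−1 = 16092
i=3: 16092 = 5^(5 + 1) + 3·5^3 + 3·5^2 + 3·5 + 2 (b=5); 5→6: 6^(6 + 1) + 3·6^3 + 3·6^2 + 3·6 + 2 = 280712; 280712−1 = 280711
i=4: 280711 = 6^(6 + 1) + 3·6^3 + 3·6^2 + 3·6 + 1 (b=6); 6→7: 7^(7 + 1) + 3·7^3 + 3·7^2 + 3·7 + 1 = 5765999; 5765999−1 = 5765998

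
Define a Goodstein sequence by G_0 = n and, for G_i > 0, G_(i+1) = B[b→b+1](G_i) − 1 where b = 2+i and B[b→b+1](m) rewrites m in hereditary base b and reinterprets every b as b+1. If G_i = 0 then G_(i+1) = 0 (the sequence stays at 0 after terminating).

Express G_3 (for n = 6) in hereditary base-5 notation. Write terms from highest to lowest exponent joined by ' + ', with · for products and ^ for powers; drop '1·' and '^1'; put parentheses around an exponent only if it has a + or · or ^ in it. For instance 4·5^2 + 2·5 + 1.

i=0: 6 = 2^2 + 2 (b=2); 2→3: 3^3 + 3 = 30; 30−1 = 29
i=1: 29 = 3^3 + 2 (b=3); 3→4: 4^4 + 2 = 258; 258−1 = 257
i=2: 257 = 4^4 + 1 (b=4); 4→5: 5^5 + 1 = 3126; 3126−1 = 3125
i=3: 3125 = 5^5 (b=5); 5→6: 6^6 = 46656; 46656−1 = 46655

5^5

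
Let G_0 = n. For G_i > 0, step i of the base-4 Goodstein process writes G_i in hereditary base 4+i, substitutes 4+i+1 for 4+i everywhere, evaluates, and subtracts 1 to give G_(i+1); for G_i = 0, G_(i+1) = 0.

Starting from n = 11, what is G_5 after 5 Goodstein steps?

15

[0] 11 ≡ 2·4 + 3 (base 4). Lift 5: 13. −1: 12.
[1] 12 ≡ 2·5 + 2 (base 5). Lift 6: 14. −1: 13.
[2] 13 ≡ 2·6 + 1 (base 6). Lift 7: 15. −1: 14.
[3] 14 ≡ 2·7 (base 7). Lift 8: 16. −1: 15.
[4] 15 ≡ 8 + 7 (base 8). Lift 9: 16. −1: 15.
[5] 15 ≡ 9 + 6 (base 9). Lift 10: 16. −1: 15.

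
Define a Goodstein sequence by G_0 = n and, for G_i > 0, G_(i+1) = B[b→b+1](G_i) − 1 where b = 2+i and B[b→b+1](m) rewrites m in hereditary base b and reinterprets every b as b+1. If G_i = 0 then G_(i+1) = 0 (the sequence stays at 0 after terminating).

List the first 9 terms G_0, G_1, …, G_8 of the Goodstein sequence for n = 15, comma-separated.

step 0: 15 = 2^(2 + 1) + 2^2 + 2 + 1; sub 3 for 2: 3^(3 + 1) + 3^3 + 3 + 1; = 112; G_1 = 112−1 = 111
step 1: 111 = 3^(3 + 1) + 3^3 + 3; sub 4 for 3: 4^(4 + 1) + 4^4 + 4; = 1284; G_2 = 1284−1 = 1283
step 2: 1283 = 4^(4 + 1) + 4^4 + 3; sub 5 for 4: 5^(5 + 1) + 5^5 + 3; = 18753; G_3 = 18753−1 = 18752
step 3: 18752 = 5^(5 + 1) + 5^5 + 2; sub 6 for 5: 6^(6 + 1) + 6^6 + 2; = 326594; G_4 = 326594−1 = 326593
step 4: 326593 = 6^(6 + 1) + 6^6 + 1; sub 7 for 6: 7^(7 + 1) + 7^7 + 1; = 6588345; G_5 = 6588345−1 = 6588344
step 5: 6588344 = 7^(7 + 1) + 7^7; sub 8 for 7: 8^(8 + 1) + 8^8; = 150994944; G_6 = 150994944−1 = 150994943
step 6: 150994943 = 8^(8 + 1) + 7·8^7 + 7·8^6 + 7·8^5 + 7·8^4 + 7·8^3 + 7·8^2 + 7·8 + 7; sub 9 for 8: 9^(9 + 1) + 7·9^7 + 7·9^6 + 7·9^5 + 7·9^4 + 7·9^3 + 7·9^2 + 7·9 + 7; = 3524450281; G_7 = 3524450281−1 = 3524450280
step 7: 3524450280 = 9^(9 + 1) + 7·9^7 + 7·9^6 + 7·9^5 + 7·9^4 + 7·9^3 + 7·9^2 + 7·9 + 6; sub 10 for 9: 10^(10 + 1) + 7·10^7 + 7·10^6 + 7·10^5 + 7·10^4 + 7·10^3 + 7·10^2 + 7·10 + 6; = 100077777776; G_8 = 100077777776−1 = 100077777775

15, 111, 1283, 18752, 326593, 6588344, 150994943, 3524450280, 100077777775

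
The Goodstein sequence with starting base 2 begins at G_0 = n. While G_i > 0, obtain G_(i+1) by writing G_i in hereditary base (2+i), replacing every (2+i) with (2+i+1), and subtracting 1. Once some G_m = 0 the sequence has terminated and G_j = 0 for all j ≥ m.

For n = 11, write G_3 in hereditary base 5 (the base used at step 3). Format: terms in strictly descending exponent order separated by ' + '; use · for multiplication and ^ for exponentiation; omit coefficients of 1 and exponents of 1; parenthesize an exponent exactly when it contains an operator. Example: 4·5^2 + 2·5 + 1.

5^(5 + 1) + 2

i=0: 11 = 2^(2 + 1) + 2 + 1 (b=2); 2→3: 3^(3 + 1) + 3 + 1 = 85; 85−1 = 84
i=1: 84 = 3^(3 + 1) + 3 (b=3); 3→4: 4^(4 + 1) + 4 = 1028; 1028−1 = 1027
i=2: 1027 = 4^(4 + 1) + 3 (b=4); 4→5: 5^(5 + 1) + 3 = 15628; 15628−1 = 15627
i=3: 15627 = 5^(5 + 1) + 2 (b=5); 5→6: 6^(6 + 1) + 2 = 279938; 279938−1 = 279937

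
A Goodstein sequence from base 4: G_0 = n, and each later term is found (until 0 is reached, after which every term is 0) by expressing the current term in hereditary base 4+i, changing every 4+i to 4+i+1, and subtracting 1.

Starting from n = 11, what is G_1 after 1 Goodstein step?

12

[0] 11 ≡ 2·4 + 3 (base 4). Lift 5: 13. −1: 12.
[1] 12 ≡ 2·5 + 2 (base 5). Lift 6: 14. −1: 13.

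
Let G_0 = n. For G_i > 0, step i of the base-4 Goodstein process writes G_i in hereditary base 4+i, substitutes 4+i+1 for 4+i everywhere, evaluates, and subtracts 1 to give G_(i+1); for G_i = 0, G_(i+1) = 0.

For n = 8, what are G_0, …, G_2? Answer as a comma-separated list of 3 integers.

8, 9, 9

i=0: 8 = 2·4 (b=4); 4→5: 2·5 = 10; 10−1 = 9
i=1: 9 = 5 + 4 (b=5); 5→6: 6 + 4 = 10; 10−1 = 9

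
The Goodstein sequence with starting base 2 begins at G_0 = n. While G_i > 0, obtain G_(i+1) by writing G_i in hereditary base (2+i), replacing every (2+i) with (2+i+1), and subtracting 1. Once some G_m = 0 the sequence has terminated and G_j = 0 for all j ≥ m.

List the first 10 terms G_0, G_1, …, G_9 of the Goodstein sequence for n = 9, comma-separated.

9, 81, 1023, 9842, 140743, 2471826, 50333399, 1162263921, 30000003325, 855935016215

step 0: 9 = 2^(2 + 1) + 1; sub 3 for 2: 3^(3 + 1) + 1; = 82; G_1 = 82−1 = 81
step 1: 81 = 3^(3 + 1); sub 4 for 3: 4^(4 + 1); = 1024; G_2 = 1024−1 = 1023
step 2: 1023 = 3·4^4 + 3·4^3 + 3·4^2 + 3·4 + 3; sub 5 for 4: 3·5^5 + 3·5^3 + 3·5^2 + 3·5 + 3; = 9843; G_3 = 9843−1 = 9842
step 3: 9842 = 3·5^5 + 3·5^3 + 3·5^2 + 3·5 + 2; sub 6 for 5: 3·6^6 + 3·6^3 + 3·6^2 + 3·6 + 2; = 140744; G_4 = 140744−1 = 140743
step 4: 140743 = 3·6^6 + 3·6^3 + 3·6^2 + 3·6 + 1; sub 7 for 6: 3·7^7 + 3·7^3 + 3·7^2 + 3·7 + 1; = 2471827; G_5 = 2471827−1 = 2471826
step 5: 2471826 = 3·7^7 + 3·7^3 + 3·7^2 + 3·7; sub 8 for 7: 3·8^8 + 3·8^3 + 3·8^2 + 3·8; = 50333400; G_6 = 50333400−1 = 50333399
step 6: 50333399 = 3·8^8 + 3·8^3 + 3·8^2 + 2·8 + 7; sub 9 for 8: 3·9^9 + 3·9^3 + 3·9^2 + 2·9 + 7; = 1162263922; G_7 = 1162263922−1 = 1162263921
step 7: 1162263921 = 3·9^9 + 3·9^3 + 3·9^2 + 2·9 + 6; sub 10 for 9: 3·10^10 + 3·10^3 + 3·10^2 + 2·10 + 6; = 30000003326; G_8 = 30000003326−1 = 30000003325
step 8: 30000003325 = 3·10^10 + 3·10^3 + 3·10^2 + 2·10 + 5; sub 11 for 10: 3·11^11 + 3·11^3 + 3·11^2 + 2·11 + 5; = 855935016216; G_9 = 855935016216−1 = 855935016215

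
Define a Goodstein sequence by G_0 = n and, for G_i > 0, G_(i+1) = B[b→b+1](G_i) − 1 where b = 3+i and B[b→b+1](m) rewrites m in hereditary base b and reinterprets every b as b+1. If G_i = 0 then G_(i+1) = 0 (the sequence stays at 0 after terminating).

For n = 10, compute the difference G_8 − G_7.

G_0 = 10. HB_3(10) = 3^2 + 1. Bump = 17. G_1 = 16.
G_1 = 16. HB_4(16) = 4^2. Bump = 25. G_2 = 24.
G_2 = 24. HB_5(24) = 4·5 + 4. Bump = 28. G_3 = 27.
G_3 = 27. HB_6(27) = 4·6 + 3. Bump = 31. G_4 = 30.
G_4 = 30. HB_7(30) = 4·7 + 2. Bump = 34. G_5 = 33.
G_5 = 33. HB_8(33) = 4·8 + 1. Bump = 37. G_6 = 36.
G_6 = 36. HB_9(36) = 4·9. Bump = 40. G_7 = 39.
G_7 = 39. HB_10(39) = 3·10 + 9. Bump = 42. G_8 = 41.

2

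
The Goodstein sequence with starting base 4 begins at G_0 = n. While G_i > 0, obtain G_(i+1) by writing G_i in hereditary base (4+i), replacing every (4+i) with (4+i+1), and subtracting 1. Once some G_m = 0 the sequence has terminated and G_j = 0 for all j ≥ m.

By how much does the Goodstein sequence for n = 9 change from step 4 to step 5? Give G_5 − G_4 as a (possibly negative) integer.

G_0=9  [base 4] 2·4 + 1  →[4↦5]→  2·5 + 1 = 11  −1 ⇒ G_1=10
G_1=10  [base 5] 2·5  →[5↦6]→  2·6 = 12  −1 ⇒ G_2=11
G_2=11  [base 6] 6 + 5  →[6↦7]→  7 + 5 = 12  −1 ⇒ G_3=11
G_3=11  [base 7] 7 + 4  →[7↦8]→  8 + 4 = 12  −1 ⇒ G_4=11
G_4=11  [base 8] 8 + 3  →[8↦9]→  9 + 3 = 12  −1 ⇒ G_5=11

0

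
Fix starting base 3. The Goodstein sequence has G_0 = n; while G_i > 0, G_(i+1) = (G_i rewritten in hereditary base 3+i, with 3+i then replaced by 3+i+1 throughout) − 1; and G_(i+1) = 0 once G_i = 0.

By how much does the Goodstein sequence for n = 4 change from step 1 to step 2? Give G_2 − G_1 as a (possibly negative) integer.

0

G_0=4  [base 3] 3 + 1  →[3↦4]→  4 + 1 = 5  −1 ⇒ G_1=4
G_1=4  [base 4] 4  →[4↦5]→  5 = 5  −1 ⇒ G_2=4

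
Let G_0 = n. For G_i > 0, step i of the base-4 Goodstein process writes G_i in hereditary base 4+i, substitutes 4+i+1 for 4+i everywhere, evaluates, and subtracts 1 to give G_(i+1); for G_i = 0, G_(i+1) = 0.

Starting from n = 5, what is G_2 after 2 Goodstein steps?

5

G_0=5  [base 4] 4 + 1  →[4↦5]→  5 + 1 = 6  −1 ⇒ G_1=5
G_1=5  [base 5] 5  →[5↦6]→  6 = 6  −1 ⇒ G_2=5
G_2=5  [base 6] 5  →[6↦7]→  5 = 5  −1 ⇒ G_3=4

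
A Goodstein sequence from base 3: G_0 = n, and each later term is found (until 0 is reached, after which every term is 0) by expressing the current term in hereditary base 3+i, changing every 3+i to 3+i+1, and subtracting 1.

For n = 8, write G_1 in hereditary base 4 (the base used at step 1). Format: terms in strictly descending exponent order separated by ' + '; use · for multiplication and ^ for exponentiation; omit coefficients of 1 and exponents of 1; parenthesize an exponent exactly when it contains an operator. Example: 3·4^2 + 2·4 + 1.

8 —HB3→ 2·3 + 2 —bump→ 2·4 + 2 = 10 —(−1)→ 9
9 —HB4→ 2·4 + 1 —bump→ 2·5 + 1 = 11 —(−1)→ 10

2·4 + 1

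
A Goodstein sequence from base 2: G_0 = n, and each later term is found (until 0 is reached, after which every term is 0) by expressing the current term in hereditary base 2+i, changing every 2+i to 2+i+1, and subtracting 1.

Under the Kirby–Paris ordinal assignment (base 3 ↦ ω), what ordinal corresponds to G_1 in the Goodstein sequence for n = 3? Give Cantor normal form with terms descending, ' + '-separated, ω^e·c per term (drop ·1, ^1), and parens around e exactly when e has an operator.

ω

step 0: 3 = 2 + 1; sub 3 for 2: 3 + 1; = 4; G_1 = 4−1 = 3
step 1: 3 = 3; sub 4 for 3: 4; = 4; G_2 = 4−1 = 3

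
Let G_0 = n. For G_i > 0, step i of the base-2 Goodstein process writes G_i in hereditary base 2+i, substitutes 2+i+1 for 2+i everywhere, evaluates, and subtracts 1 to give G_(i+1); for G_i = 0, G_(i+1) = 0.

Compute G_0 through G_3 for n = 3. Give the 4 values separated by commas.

3, 3, 3, 2

3 —HB2→ 2 + 1 —bump→ 3 + 1 = 4 —(−1)→ 3
3 —HB3→ 3 —bump→ 4 = 4 —(−1)→ 3
3 —HB4→ 3 —bump→ 3 = 3 —(−1)→ 2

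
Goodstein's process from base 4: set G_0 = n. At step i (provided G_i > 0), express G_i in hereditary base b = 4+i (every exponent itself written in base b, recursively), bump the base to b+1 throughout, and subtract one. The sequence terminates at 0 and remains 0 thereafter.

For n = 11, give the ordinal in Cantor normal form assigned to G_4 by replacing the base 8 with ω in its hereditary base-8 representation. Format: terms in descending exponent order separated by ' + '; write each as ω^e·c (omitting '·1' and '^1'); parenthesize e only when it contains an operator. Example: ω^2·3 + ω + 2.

[0] 11 ≡ 2·4 + 3 (base 4). Lift 5: 13. −1: 12.
[1] 12 ≡ 2·5 + 2 (base 5). Lift 6: 14. −1: 13.
[2] 13 ≡ 2·6 + 1 (base 6). Lift 7: 15. −1: 14.
[3] 14 ≡ 2·7 (base 7). Lift 8: 16. −1: 15.
[4] 15 ≡ 8 + 7 (base 8). Lift 9: 16. −1: 15.

ω + 7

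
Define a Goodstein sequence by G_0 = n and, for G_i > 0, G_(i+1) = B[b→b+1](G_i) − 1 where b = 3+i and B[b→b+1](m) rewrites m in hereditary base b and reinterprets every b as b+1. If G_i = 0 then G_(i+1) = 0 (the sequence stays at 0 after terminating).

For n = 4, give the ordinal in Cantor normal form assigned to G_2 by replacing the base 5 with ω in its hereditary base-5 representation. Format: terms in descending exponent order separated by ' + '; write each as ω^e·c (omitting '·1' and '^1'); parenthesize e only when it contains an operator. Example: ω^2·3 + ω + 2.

[0] 4 ≡ 3 + 1 (base 3). Lift 4: 5. −1: 4.
[1] 4 ≡ 4 (base 4). Lift 5: 5. −1: 4.
[2] 4 ≡ 4 (base 5). Lift 6: 4. −1: 3.

4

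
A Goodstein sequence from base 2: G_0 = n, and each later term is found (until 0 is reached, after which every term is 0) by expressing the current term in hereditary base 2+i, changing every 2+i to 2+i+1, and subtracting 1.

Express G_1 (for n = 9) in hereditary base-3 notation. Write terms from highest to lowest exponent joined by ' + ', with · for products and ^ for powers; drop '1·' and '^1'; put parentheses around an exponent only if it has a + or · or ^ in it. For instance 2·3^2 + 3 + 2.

G_0 = 9. HB_2(9) = 2^(2 + 1) + 1. Bump = 82. G_1 = 81.
G_1 = 81. HB_3(81) = 3^(3 + 1). Bump = 1024. G_2 = 1023.

3^(3 + 1)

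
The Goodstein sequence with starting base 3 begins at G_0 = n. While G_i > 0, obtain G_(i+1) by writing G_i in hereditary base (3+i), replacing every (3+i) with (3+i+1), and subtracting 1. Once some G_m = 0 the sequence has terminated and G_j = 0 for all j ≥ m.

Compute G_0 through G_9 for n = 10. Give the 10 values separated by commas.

10, 16, 24, 27, 30, 33, 36, 39, 41, 43

G_0 = 10. HB_3(10) = 3^2 + 1. Bump = 17. G_1 = 16.
G_1 = 16. HB_4(16) = 4^2. Bump = 25. G_2 = 24.
G_2 = 24. HB_5(24) = 4·5 + 4. Bump = 28. G_3 = 27.
G_3 = 27. HB_6(27) = 4·6 + 3. Bump = 31. G_4 = 30.
G_4 = 30. HB_7(30) = 4·7 + 2. Bump = 34. G_5 = 33.
G_5 = 33. HB_8(33) = 4·8 + 1. Bump = 37. G_6 = 36.
G_6 = 36. HB_9(36) = 4·9. Bump = 40. G_7 = 39.
G_7 = 39. HB_10(39) = 3·10 + 9. Bump = 42. G_8 = 41.
G_8 = 41. HB_11(41) = 3·11 + 8. Bump = 44. G_9 = 43.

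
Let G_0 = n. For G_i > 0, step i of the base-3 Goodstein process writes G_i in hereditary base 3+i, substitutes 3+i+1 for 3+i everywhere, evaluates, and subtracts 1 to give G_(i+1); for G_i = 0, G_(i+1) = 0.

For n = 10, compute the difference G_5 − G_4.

3

step 0: 10 = 3^2 + 1; sub 4 for 3: 4^2 + 1; = 17; G_1 = 17−1 = 16
step 1: 16 = 4^2; sub 5 for 4: 5^2; = 25; G_2 = 25−1 = 24
step 2: 24 = 4·5 + 4; sub 6 for 5: 4·6 + 4; = 28; G_3 = 28−1 = 27
step 3: 27 = 4·6 + 3; sub 7 for 6: 4·7 + 3; = 31; G_4 = 31−1 = 30
step 4: 30 = 4·7 + 2; sub 8 for 7: 4·8 + 2; = 34; G_5 = 34−1 = 33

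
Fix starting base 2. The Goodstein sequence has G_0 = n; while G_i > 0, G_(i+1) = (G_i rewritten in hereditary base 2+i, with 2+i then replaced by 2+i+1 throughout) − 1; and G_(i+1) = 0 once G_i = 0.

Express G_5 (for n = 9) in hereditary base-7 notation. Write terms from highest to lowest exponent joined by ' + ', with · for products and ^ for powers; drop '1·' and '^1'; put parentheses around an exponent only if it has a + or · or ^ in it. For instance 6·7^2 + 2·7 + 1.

[0] 9 ≡ 2^(2 + 1) + 1 (base 2). Lift 3: 82. −1: 81.
[1] 81 ≡ 3^(3 + 1) (base 3). Lift 4: 1024. −1: 1023.
[2] 1023 ≡ 3·4^4 + 3·4^3 + 3·4^2 + 3·4 + 3 (base 4). Lift 5: 9843. −1: 9842.
[3] 9842 ≡ 3·5^5 + 3·5^3 + 3·5^2 + 3·5 + 2 (base 5). Lift 6: 140744. −1: 140743.
[4] 140743 ≡ 3·6^6 + 3·6^3 + 3·6^2 + 3·6 + 1 (base 6). Lift 7: 2471827. −1: 2471826.
[5] 2471826 ≡ 3·7^7 + 3·7^3 + 3·7^2 + 3·7 (base 7). Lift 8: 50333400. −1: 50333399.

3·7^7 + 3·7^3 + 3·7^2 + 3·7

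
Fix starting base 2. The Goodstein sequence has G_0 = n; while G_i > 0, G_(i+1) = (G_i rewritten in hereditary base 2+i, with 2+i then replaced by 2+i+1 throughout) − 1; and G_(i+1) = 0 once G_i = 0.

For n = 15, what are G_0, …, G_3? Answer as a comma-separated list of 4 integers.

G_0 = 15. HB_2(15) = 2^(2 + 1) + 2^2 + 2 + 1. Bump = 112. G_1 = 111.
G_1 = 111. HB_3(111) = 3^(3 + 1) + 3^3 + 3. Bump = 1284. G_2 = 1283.
G_2 = 1283. HB_4(1283) = 4^(4 + 1) + 4^4 + 3. Bump = 18753. G_3 = 18752.

15, 111, 1283, 18752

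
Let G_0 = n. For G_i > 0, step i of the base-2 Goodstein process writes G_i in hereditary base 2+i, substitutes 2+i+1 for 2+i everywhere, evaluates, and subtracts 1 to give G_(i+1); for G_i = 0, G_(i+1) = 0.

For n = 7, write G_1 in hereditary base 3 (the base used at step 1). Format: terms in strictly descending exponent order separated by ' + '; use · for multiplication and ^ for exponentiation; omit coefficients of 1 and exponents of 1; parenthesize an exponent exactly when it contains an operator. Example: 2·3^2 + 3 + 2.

3^3 + 3

base 2: 7 = 2^2 + 2 + 1; at 3: 3^3 + 3 + 1 = 31; next = 30
base 3: 30 = 3^3 + 3; at 4: 4^4 + 4 = 260; next = 259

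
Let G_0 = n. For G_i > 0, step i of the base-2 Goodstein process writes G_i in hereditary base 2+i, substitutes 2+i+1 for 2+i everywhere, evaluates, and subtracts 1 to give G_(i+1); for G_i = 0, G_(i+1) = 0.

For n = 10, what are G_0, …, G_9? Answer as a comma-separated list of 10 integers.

G_0 = 10. HB_2(10) = 2^(2 + 1) + 2. Bump = 84. G_1 = 83.
G_1 = 83. HB_3(83) = 3^(3 + 1) + 2. Bump = 1026. G_2 = 1025.
G_2 = 1025. HB_4(1025) = 4^(4 + 1) + 1. Bump = 15626. G_3 = 15625.
G_3 = 15625. HB_5(15625) = 5^(5 + 1). Bump = 279936. G_4 = 279935.
G_4 = 279935. HB_6(279935) = 5·6^6 + 5·6^5 + 5·6^4 + 5·6^3 + 5·6^2 + 5·6 + 5. Bump = 4215755. G_5 = 4215754.
G_5 = 4215754. HB_7(4215754) = 5·7^7 + 5·7^5 + 5·7^4 + 5·7^3 + 5·7^2 + 5·7 + 4. Bump = 84073324. G_6 = 84073323.
G_6 = 84073323. HB_8(84073323) = 5·8^8 + 5·8^5 + 5·8^4 + 5·8^3 + 5·8^2 + 5·8 + 3. Bump = 1937434593. G_7 = 1937434592.
G_7 = 1937434592. HB_9(1937434592) = 5·9^9 + 5·9^5 + 5·9^4 + 5·9^3 + 5·9^2 + 5·9 + 2. Bump = 50000555552. G_8 = 50000555551.
G_8 = 50000555551. HB_10(50000555551) = 5·10^10 + 5·10^5 + 5·10^4 + 5·10^3 + 5·10^2 + 5·10 + 1. Bump = 1426559238831. G_9 = 1426559238830.

10, 83, 1025, 15625, 279935, 4215754, 84073323, 1937434592, 50000555551, 1426559238830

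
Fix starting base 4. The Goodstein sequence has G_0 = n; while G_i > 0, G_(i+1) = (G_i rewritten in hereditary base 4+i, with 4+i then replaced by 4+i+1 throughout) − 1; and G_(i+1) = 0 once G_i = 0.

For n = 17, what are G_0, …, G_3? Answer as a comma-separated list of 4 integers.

17, 25, 35, 39

[0] 17 ≡ 4^2 + 1 (base 4). Lift 5: 26. −1: 25.
[1] 25 ≡ 5^2 (base 5). Lift 6: 36. −1: 35.
[2] 35 ≡ 5·6 + 5 (base 6). Lift 7: 40. −1: 39.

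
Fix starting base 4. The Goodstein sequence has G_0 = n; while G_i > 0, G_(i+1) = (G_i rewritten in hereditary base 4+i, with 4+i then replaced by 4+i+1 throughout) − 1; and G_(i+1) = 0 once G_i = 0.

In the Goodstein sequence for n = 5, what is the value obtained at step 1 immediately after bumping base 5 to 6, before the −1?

6

(0) 5|_4 = 4 + 1 ↦ 5 + 1|_5 = 6 ⇒ 5
(1) 5|_5 = 5 ↦ 6|_6 = 6 ⇒ 5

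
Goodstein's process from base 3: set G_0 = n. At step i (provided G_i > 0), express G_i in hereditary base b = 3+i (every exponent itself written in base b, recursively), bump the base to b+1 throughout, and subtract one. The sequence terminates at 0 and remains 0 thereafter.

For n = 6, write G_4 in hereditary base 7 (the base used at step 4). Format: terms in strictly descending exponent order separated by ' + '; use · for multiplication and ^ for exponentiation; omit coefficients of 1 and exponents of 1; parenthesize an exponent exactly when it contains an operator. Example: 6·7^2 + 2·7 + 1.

[0] 6 ≡ 2·3 (base 3). Lift 4: 8. −1: 7.
[1] 7 ≡ 4 + 3 (base 4). Lift 5: 8. −1: 7.
[2] 7 ≡ 5 + 2 (base 5). Lift 6: 8. −1: 7.
[3] 7 ≡ 6 + 1 (base 6). Lift 7: 8. −1: 7.
[4] 7 ≡ 7 (base 7). Lift 8: 8. −1: 7.

7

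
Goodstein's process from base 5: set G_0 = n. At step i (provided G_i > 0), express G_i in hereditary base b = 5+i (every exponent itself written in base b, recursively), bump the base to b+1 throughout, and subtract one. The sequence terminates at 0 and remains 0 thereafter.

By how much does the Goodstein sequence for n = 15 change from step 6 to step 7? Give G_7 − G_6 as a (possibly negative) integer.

G_0 = 15. HB_5(15) = 3·5. Bump = 18. G_1 = 17.
G_1 = 17. HB_6(17) = 2·6 + 5. Bump = 19. G_2 = 18.
G_2 = 18. HB_7(18) = 2·7 + 4. Bump = 20. G_3 = 19.
G_3 = 19. HB_8(19) = 2·8 + 3. Bump = 21. G_4 = 20.
G_4 = 20. HB_9(20) = 2·9 + 2. Bump = 22. G_5 = 21.
G_5 = 21. HB_10(21) = 2·10 + 1. Bump = 23. G_6 = 22.
G_6 = 22. HB_11(22) = 2·11. Bump = 24. G_7 = 23.

1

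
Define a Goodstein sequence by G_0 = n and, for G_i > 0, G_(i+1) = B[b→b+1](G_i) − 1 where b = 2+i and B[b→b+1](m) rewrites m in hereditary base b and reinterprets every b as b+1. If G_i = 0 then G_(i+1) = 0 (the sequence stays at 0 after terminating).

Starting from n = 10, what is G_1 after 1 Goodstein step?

G_0=10  [base 2] 2^(2 + 1) + 2  →[2↦3]→  3^(3 + 1) + 3 = 84  −1 ⇒ G_1=83
G_1=83  [base 3] 3^(3 + 1) + 2  →[3↦4]→  4^(4 + 1) + 2 = 1026  −1 ⇒ G_2=1025

83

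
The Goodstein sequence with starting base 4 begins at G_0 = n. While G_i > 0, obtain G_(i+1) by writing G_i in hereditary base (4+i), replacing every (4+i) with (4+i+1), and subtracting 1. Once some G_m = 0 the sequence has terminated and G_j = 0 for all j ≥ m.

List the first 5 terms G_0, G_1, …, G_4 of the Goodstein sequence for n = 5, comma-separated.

5 —HB4→ 4 + 1 —bump→ 5 + 1 = 6 —(−1)→ 5
5 —HB5→ 5 —bump→ 6 = 6 —(−1)→ 5
5 —HB6→ 5 —bump→ 5 = 5 —(−1)→ 4
4 —HB7→ 4 —bump→ 4 = 4 —(−1)→ 3

5, 5, 5, 4, 3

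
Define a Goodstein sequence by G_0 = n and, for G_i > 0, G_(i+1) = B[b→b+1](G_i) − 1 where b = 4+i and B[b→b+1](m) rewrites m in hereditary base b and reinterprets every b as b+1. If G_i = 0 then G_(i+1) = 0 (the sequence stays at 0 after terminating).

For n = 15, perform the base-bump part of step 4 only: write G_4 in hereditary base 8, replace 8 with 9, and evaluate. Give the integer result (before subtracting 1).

25

step 0: 15 = 3·4 + 3; sub 5 for 4: 3·5 + 3; = 18; G_1 = 18−1 = 17
step 1: 17 = 3·5 + 2; sub 6 for 5: 3·6 + 2; = 20; G_2 = 20−1 = 19
step 2: 19 = 3·6 + 1; sub 7 for 6: 3·7 + 1; = 22; G_3 = 22−1 = 21
step 3: 21 = 3·7; sub 8 for 7: 3·8; = 24; G_4 = 24−1 = 23
step 4: 23 = 2·8 + 7; sub 9 for 8: 2·9 + 7; = 25; G_5 = 25−1 = 24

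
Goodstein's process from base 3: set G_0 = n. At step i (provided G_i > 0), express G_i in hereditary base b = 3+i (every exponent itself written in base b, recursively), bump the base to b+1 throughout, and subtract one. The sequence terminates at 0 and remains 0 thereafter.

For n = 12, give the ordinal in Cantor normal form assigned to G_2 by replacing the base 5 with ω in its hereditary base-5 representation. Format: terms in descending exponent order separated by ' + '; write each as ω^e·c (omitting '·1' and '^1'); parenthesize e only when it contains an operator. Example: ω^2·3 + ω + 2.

i=0: 12 = 3^2 + 3 (b=3); 3→4: 4^2 + 4 = 20; 20−1 = 19
i=1: 19 = 4^2 + 3 (b=4); 4→5: 5^2 + 3 = 28; 28−1 = 27
i=2: 27 = 5^2 + 2 (b=5); 5→6: 6^2 + 2 = 38; 38−1 = 37

ω^2 + 2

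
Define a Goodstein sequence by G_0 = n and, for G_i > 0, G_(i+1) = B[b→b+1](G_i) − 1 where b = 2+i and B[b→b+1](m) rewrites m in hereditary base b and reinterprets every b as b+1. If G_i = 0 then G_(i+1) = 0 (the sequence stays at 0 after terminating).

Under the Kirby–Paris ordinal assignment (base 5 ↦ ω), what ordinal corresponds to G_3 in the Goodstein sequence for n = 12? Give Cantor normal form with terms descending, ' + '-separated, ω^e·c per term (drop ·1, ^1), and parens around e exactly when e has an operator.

ω^(ω + 1) + ω^2·2 + ω·2

[0] 12 ≡ 2^(2 + 1) + 2^2 (base 2). Lift 3: 108. −1: 107.
[1] 107 ≡ 3^(3 + 1) + 2·3^2 + 2·3 + 2 (base 3). Lift 4: 1066. −1: 1065.
[2] 1065 ≡ 4^(4 + 1) + 2·4^2 + 2·4 + 1 (base 4). Lift 5: 15686. −1: 15685.
[3] 15685 ≡ 5^(5 + 1) + 2·5^2 + 2·5 (base 5). Lift 6: 280020. −1: 280019.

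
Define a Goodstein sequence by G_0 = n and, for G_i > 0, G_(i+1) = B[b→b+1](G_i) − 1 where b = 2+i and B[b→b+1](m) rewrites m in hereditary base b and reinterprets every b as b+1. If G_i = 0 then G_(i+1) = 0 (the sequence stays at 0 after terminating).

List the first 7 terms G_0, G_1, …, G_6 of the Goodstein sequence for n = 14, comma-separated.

14, 110, 1281, 18750, 326591, 5862840, 134404971

step 0: 14 = 2^(2 + 1) + 2^2 + 2; sub 3 for 2: 3^(3 + 1) + 3^3 + 3; = 111; G_1 = 111−1 = 110
step 1: 110 = 3^(3 + 1) + 3^3 + 2; sub 4 for 3: 4^(4 + 1) + 4^4 + 2; = 1282; G_2 = 1282−1 = 1281
step 2: 1281 = 4^(4 + 1) + 4^4 + 1; sub 5 for 4: 5^(5 + 1) + 5^5 + 1; = 18751; G_3 = 18751−1 = 18750
step 3: 18750 = 5^(5 + 1) + 5^5; sub 6 for 5: 6^(6 + 1) + 6^6; = 326592; G_4 = 326592−1 = 326591
step 4: 326591 = 6^(6 + 1) + 5·6^5 + 5·6^4 + 5·6^3 + 5·6^2 + 5·6 + 5; sub 7 for 6: 7^(7 + 1) + 5·7^5 + 5·7^4 + 5·7^3 + 5·7^2 + 5·7 + 5; = 5862841; G_5 = 5862841−1 = 5862840
step 5: 5862840 = 7^(7 + 1) + 5·7^5 + 5·7^4 + 5·7^3 + 5·7^2 + 5·7 + 4; sub 8 for 7: 8^(8 + 1) + 5·8^5 + 5·8^4 + 5·8^3 + 5·8^2 + 5·8 + 4; = 134404972; G_6 = 134404972−1 = 134404971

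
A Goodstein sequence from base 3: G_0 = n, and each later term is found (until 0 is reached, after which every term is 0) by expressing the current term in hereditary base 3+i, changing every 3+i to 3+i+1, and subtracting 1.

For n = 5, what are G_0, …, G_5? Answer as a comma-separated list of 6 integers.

5, 5, 5, 5, 4, 3

G_0 = 5. HB_3(5) = 3 + 2. Bump = 6. G_1 = 5.
G_1 = 5. HB_4(5) = 4 + 1. Bump = 6. G_2 = 5.
G_2 = 5. HB_5(5) = 5. Bump = 6. G_3 = 5.
G_3 = 5. HB_6(5) = 5. Bump = 5. G_4 = 4.
G_4 = 4. HB_7(4) = 4. Bump = 4. G_5 = 3.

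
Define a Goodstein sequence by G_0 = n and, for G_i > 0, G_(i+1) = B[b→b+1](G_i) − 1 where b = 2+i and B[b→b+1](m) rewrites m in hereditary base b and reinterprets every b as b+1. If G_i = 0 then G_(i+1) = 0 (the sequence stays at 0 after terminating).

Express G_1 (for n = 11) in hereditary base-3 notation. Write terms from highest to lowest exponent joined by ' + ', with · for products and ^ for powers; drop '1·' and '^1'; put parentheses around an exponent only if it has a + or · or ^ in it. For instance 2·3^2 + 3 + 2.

3^(3 + 1) + 3

G_0 = 11. HB_2(11) = 2^(2 + 1) + 2 + 1. Bump = 85. G_1 = 84.
G_1 = 84. HB_3(84) = 3^(3 + 1) + 3. Bump = 1028. G_2 = 1027.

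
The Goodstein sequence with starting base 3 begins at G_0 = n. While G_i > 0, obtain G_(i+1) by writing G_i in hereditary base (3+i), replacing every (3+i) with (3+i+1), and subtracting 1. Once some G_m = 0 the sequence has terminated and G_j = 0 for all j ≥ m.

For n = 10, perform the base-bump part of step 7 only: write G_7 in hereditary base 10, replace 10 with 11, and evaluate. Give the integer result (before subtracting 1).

i=0: 10 = 3^2 + 1 (b=3); 3→4: 4^2 + 1 = 17; 17−1 = 16
i=1: 16 = 4^2 (b=4); 4→5: 5^2 = 25; 25−1 = 24
i=2: 24 = 4·5 + 4 (b=5); 5→6: 4·6 + 4 = 28; 28−1 = 27
i=3: 27 = 4·6 + 3 (b=6); 6→7: 4·7 + 3 = 31; 31−1 = 30
i=4: 30 = 4·7 + 2 (b=7); 7→8: 4·8 + 2 = 34; 34−1 = 33
i=5: 33 = 4·8 + 1 (b=8); 8→9: 4·9 + 1 = 37; 37−1 = 36
i=6: 36 = 4·9 (b=9); 9→10: 4·10 = 40; 40−1 = 39

42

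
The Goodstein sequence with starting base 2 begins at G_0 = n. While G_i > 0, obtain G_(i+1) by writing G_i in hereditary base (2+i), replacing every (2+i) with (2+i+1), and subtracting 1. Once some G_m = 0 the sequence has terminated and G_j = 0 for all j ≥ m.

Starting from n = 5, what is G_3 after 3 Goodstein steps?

[0] 5 ≡ 2^2 + 1 (base 2). Lift 3: 28. −1: 27.
[1] 27 ≡ 3^3 (base 3). Lift 4: 256. −1: 255.
[2] 255 ≡ 3·4^3 + 3·4^2 + 3·4 + 3 (base 4). Lift 5: 468. −1: 467.
[3] 467 ≡ 3·5^3 + 3·5^2 + 3·5 + 2 (base 5). Lift 6: 776. −1: 775.

467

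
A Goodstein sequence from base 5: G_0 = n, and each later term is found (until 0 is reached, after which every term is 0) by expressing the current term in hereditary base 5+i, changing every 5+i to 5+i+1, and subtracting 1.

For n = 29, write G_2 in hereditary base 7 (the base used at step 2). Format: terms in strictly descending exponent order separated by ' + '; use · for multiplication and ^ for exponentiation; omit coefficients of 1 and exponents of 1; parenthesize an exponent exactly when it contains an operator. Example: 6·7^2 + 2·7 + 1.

G_0=29  [base 5] 5^2 + 4  →[5↦6]→  6^2 + 4 = 40  −1 ⇒ G_1=39
G_1=39  [base 6] 6^2 + 3  →[6↦7]→  7^2 + 3 = 52  −1 ⇒ G_2=51
G_2=51  [base 7] 7^2 + 2  →[7↦8]→  8^2 + 2 = 66  −1 ⇒ G_3=65

7^2 + 2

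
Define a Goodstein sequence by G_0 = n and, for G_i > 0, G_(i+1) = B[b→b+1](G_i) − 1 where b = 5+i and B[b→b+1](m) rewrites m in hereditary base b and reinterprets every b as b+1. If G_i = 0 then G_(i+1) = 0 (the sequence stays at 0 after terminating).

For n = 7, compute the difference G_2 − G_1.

0

G_0=7  [base 5] 5 + 2  →[5↦6]→  6 + 2 = 8  −1 ⇒ G_1=7
G_1=7  [base 6] 6 + 1  →[6↦7]→  7 + 1 = 8  −1 ⇒ G_2=7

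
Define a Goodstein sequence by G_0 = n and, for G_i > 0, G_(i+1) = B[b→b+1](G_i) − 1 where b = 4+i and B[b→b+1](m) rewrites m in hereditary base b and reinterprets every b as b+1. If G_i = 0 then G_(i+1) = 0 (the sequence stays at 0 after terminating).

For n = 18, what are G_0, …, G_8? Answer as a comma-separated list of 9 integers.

G_0=18  [base 4] 4^2 + 2  →[4↦5]→  5^2 + 2 = 27  −1 ⇒ G_1=26
G_1=26  [base 5] 5^2 + 1  →[5↦6]→  6^2 + 1 = 37  −1 ⇒ G_2=36
G_2=36  [base 6] 6^2  →[6↦7]→  7^2 = 49  −1 ⇒ G_3=48
G_3=48  [base 7] 6·7 + 6  →[7↦8]→  6·8 + 6 = 54  −1 ⇒ G_4=53
G_4=53  [base 8] 6·8 + 5  →[8↦9]→  6·9 + 5 = 59  −1 ⇒ G_5=58
G_5=58  [base 9] 6·9 + 4  →[9↦10]→  6·10 + 4 = 64  −1 ⇒ G_6=63
G_6=63  [base 10] 6·10 + 3  →[10↦11]→  6·11 + 3 = 69  −1 ⇒ G_7=68
G_7=68  [base 11] 6·11 + 2  →[11↦12]→  6·12 + 2 = 74  −1 ⇒ G_8=73

18, 26, 36, 48, 53, 58, 63, 68, 73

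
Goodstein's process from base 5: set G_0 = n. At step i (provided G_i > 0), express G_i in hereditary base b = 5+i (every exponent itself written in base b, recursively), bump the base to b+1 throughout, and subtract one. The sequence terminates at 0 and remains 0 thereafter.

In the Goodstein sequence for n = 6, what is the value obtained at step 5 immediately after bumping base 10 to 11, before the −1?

3

6 —HB5→ 5 + 1 —bump→ 6 + 1 = 7 —(−1)→ 6
6 —HB6→ 6 —bump→ 7 = 7 —(−1)→ 6
6 —HB7→ 6 —bump→ 6 = 6 —(−1)→ 5
5 —HB8→ 5 —bump→ 5 = 5 —(−1)→ 4
4 —HB9→ 4 —bump→ 4 = 4 —(−1)→ 3
3 —HB10→ 3 —bump→ 3 = 3 —(−1)→ 2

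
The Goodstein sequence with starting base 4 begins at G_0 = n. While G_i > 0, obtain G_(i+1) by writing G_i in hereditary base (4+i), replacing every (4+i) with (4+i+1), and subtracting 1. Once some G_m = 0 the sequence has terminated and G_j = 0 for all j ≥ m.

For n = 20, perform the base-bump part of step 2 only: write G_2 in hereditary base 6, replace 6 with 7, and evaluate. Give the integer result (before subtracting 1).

52

20 —HB4→ 4^2 + 4 —bump→ 5^2 + 5 = 30 —(−1)→ 29
29 —HB5→ 5^2 + 4 —bump→ 6^2 + 4 = 40 —(−1)→ 39
39 —HB6→ 6^2 + 3 —bump→ 7^2 + 3 = 52 —(−1)→ 51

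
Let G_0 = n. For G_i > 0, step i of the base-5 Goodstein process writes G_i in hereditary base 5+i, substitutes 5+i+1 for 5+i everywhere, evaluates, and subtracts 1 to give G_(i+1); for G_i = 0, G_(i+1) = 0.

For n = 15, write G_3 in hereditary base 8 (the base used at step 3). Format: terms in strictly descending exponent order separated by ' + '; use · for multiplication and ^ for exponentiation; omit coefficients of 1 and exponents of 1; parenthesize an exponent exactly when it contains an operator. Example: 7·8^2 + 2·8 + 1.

step 0: 15 = 3·5; sub 6 for 5: 3·6; = 18; G_1 = 18−1 = 17
step 1: 17 = 2·6 + 5; sub 7 for 6: 2·7 + 5; = 19; G_2 = 19−1 = 18
step 2: 18 = 2·7 + 4; sub 8 for 7: 2·8 + 4; = 20; G_3 = 20−1 = 19
step 3: 19 = 2·8 + 3; sub 9 for 8: 2·9 + 3; = 21; G_4 = 21−1 = 20

2·8 + 3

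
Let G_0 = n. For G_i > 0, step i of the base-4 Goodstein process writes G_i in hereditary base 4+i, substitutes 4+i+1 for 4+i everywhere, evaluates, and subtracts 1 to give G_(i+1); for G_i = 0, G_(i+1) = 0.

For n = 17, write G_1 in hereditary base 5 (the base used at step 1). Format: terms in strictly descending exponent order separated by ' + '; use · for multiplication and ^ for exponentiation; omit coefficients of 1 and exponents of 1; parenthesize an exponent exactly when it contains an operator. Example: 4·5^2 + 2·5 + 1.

5^2

17 —HB4→ 4^2 + 1 —bump→ 5^2 + 1 = 26 —(−1)→ 25
25 —HB5→ 5^2 —bump→ 6^2 = 36 —(−1)→ 35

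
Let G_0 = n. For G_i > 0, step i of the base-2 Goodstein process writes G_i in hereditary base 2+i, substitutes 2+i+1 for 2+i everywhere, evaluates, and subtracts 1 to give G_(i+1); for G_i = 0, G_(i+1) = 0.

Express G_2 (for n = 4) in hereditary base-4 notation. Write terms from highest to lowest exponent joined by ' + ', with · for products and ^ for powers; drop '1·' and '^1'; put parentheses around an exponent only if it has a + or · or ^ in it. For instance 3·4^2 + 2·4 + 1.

2·4^2 + 2·4 + 1

step 0: 4 = 2^2; sub 3 for 2: 3^3; = 27; G_1 = 27−1 = 26
step 1: 26 = 2·3^2 + 2·3 + 2; sub 4 for 3: 2·4^2 + 2·4 + 2; = 42; G_2 = 42−1 = 41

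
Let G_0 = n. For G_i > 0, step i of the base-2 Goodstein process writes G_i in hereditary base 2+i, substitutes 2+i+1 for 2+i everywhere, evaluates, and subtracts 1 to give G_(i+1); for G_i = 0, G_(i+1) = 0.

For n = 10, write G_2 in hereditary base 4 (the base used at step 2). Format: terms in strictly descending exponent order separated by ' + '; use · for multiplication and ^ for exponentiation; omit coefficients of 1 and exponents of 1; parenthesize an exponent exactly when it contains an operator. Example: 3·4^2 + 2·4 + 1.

4^(4 + 1) + 1

base 2: 10 = 2^(2 + 1) + 2; at 3: 3^(3 + 1) + 3 = 84; next = 83
base 3: 83 = 3^(3 + 1) + 2; at 4: 4^(4 + 1) + 2 = 1026; next = 1025
base 4: 1025 = 4^(4 + 1) + 1; at 5: 5^(5 + 1) + 1 = 15626; next = 15625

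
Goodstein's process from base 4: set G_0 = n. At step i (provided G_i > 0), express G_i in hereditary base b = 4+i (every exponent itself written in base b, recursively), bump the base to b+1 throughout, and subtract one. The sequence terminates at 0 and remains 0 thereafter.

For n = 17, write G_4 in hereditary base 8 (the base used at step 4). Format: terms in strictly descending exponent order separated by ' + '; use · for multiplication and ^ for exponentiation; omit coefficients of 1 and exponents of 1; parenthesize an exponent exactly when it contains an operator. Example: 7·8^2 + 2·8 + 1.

5·8 + 3

i=0: 17 = 4^2 + 1 (b=4); 4→5: 5^2 + 1 = 26; 26−1 = 25
i=1: 25 = 5^2 (b=5); 5→6: 6^2 = 36; 36−1 = 35
i=2: 35 = 5·6 + 5 (b=6); 6→7: 5·7 + 5 = 40; 40−1 = 39
i=3: 39 = 5·7 + 4 (b=7); 7→8: 5·8 + 4 = 44; 44−1 = 43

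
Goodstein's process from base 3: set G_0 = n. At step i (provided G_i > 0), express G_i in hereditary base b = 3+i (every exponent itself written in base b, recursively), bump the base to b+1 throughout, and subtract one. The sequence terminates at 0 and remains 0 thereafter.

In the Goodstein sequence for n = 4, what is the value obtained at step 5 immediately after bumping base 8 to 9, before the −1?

base 3: 4 = 3 + 1; at 4: 4 + 1 = 5; next = 4
base 4: 4 = 4; at 5: 5 = 5; next = 4
base 5: 4 = 4; at 6: 4 = 4; next = 3
base 6: 3 = 3; at 7: 3 = 3; next = 2
base 7: 2 = 2; at 8: 2 = 2; next = 1
base 8: 1 = 1; at 9: 1 = 1; next = 0

1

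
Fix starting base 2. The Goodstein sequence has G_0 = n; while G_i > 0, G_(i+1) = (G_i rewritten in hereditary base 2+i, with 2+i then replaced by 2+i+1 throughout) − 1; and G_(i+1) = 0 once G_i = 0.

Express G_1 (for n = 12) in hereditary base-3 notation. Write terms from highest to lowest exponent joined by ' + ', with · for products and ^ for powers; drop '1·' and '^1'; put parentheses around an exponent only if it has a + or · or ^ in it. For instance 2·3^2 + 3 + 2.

G_0=12  [base 2] 2^(2 + 1) + 2^2  →[2↦3]→  3^(3 + 1) + 3^3 = 108  −1 ⇒ G_1=107
G_1=107  [base 3] 3^(3 + 1) + 2·3^2 + 2·3 + 2  →[3↦4]→  4^(4 + 1) + 2·4^2 + 2·4 + 2 = 1066  −1 ⇒ G_2=1065

3^(3 + 1) + 2·3^2 + 2·3 + 2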